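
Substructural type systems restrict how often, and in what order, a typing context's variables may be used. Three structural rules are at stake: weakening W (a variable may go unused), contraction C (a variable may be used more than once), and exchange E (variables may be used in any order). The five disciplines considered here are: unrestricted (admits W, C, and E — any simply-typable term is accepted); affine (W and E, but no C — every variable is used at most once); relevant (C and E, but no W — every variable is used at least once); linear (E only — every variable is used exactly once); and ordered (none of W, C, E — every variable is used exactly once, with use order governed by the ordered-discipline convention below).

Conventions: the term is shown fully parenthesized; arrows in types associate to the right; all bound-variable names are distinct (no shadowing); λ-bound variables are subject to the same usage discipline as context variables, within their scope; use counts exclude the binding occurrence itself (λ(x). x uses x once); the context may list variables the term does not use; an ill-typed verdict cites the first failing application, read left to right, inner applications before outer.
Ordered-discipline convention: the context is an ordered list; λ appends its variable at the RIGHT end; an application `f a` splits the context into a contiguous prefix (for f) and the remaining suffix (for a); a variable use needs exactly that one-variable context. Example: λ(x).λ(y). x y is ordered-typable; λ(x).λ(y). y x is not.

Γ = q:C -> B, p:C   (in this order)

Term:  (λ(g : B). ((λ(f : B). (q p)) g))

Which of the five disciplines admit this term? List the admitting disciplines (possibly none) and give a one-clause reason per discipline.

admitting disciplines: affine, unrestricted
counts: q ×1; p ×1; g [bound] ×1; f [bound] ×0
order of uses: q, p, g
typing: ✓ — B -> B
ordered: ✗, unused: f — weakening required
linear: ✗, unused: f — weakening required
affine: ✓, at most one use each (q, p, g, f)
relevant: ✗, unused: f — weakening required
unrestricted: ✓, simply typable at B -> B; W, C, E all held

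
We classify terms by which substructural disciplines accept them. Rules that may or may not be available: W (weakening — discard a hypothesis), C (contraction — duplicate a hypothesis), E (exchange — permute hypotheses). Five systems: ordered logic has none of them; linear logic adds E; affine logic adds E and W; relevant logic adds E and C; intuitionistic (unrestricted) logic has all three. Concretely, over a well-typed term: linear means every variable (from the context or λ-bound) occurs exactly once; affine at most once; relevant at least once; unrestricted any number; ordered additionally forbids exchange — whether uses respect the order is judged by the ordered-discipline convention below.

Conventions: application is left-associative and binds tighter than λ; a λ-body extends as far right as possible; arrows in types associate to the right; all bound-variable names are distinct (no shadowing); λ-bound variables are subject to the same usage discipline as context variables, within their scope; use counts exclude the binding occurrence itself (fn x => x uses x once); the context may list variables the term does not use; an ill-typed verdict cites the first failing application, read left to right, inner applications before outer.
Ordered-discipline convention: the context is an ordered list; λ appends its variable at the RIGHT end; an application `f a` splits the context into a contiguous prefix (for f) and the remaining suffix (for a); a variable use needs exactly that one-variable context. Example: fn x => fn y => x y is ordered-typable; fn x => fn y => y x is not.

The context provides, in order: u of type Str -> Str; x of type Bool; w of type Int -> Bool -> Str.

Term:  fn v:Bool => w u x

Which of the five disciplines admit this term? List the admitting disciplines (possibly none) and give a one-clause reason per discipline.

admitting disciplines: none
usage: u: 1×, x: 1×, w: 1×, v [bound]: 0×
uses in reading order: w, u, x
typing: ill-typed: a function awaiting Int gets Str -> Str
ordered: ✗ — not simply typable
linear: ✗ — fails simple typing
affine: ✗ — a type mismatch blocks all five
relevant: ✗ — the type mismatch rejects it
unrestricted: ✗ — not simply typable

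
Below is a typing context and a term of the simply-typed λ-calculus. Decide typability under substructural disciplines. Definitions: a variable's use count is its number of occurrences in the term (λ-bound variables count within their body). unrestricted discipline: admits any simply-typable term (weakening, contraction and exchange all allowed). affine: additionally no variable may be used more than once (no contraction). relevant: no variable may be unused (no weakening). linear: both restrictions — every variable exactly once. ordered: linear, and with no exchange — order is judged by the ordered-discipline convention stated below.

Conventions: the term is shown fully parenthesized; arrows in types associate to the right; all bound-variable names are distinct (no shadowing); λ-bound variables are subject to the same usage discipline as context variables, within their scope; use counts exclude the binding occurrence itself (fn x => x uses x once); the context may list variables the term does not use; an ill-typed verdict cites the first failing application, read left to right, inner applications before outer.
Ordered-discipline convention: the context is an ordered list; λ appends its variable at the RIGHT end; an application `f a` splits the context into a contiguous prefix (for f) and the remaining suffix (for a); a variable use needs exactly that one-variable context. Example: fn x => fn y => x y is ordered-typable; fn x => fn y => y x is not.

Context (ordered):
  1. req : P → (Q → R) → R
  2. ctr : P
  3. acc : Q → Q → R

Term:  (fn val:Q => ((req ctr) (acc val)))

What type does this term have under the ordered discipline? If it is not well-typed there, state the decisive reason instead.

term : Q → R
usage: req=1; ctr=1; acc=1; val (λ-bound)=1
left-to-right use order: req, ctr, acc, val
typing: the term checks, with type Q → R
summary: ordered ✓, linear ✓, affine ✓, relevant ✓, unrestricted ✓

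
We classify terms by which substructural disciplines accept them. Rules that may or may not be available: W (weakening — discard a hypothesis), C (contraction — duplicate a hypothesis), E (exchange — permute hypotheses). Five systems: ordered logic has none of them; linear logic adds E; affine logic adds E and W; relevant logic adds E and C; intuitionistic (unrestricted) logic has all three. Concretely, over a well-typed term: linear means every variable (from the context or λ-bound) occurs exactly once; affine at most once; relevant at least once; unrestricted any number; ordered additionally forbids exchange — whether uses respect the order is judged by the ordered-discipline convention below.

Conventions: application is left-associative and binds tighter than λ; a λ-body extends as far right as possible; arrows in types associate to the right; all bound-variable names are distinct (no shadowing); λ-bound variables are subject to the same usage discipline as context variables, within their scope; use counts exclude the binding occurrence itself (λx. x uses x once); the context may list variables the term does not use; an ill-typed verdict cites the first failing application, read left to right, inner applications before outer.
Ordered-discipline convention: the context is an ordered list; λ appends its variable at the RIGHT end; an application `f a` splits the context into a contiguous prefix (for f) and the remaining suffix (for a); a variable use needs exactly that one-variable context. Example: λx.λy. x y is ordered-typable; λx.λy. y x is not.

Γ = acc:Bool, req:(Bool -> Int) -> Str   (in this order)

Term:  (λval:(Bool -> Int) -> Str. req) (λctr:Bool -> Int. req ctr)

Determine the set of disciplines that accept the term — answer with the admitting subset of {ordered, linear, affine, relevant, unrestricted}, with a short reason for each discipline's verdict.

admitted in: unrestricted
usage: acc=0; req=2; val (bound)=0; ctr (bound)=1
use order (left to right): req, req, ctr
typing: well-typed at (Bool -> Int) -> Str
ordered ✗ (req ×2 used more than once (contraction); unused: acc, val — weakening required)
linear ✗ (req ×2 used more than once (contraction); unused: acc, val — weakening required)
affine ✗ (req ×2 used more than once (contraction))
relevant ✗ (unused: acc, val — weakening required)
unrestricted ✓ (typability at (Bool -> Int) -> Str is all that's needed)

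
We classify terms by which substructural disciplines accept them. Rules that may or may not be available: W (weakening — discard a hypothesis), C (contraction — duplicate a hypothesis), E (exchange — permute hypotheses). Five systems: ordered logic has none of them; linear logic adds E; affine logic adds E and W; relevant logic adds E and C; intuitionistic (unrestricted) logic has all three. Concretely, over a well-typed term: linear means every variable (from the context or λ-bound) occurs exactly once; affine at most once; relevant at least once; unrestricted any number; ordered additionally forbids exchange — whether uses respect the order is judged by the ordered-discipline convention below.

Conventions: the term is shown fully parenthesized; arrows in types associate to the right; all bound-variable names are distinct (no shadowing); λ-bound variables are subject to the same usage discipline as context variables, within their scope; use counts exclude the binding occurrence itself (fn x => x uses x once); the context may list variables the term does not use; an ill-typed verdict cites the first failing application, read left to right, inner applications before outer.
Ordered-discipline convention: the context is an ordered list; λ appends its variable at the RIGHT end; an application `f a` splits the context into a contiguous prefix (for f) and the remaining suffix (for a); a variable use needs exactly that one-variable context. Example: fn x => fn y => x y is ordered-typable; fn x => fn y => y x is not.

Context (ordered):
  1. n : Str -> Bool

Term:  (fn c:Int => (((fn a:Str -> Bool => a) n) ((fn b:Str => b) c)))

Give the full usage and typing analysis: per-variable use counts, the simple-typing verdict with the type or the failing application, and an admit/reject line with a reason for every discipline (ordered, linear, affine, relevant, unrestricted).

usage: n: 1×, c [bound]: 1×, a [bound]: 1×, b [bound]: 1×
uses in reading order: a, n, b, c
typing: ill-typed: an application expects Str but receives Int
ordered: ✗, fails simple typing
linear: ✗, a type mismatch blocks all five
affine: ✗, the type mismatch rejects it
relevant: ✗, not simply typable
unrestricted: ✗, fails simple typing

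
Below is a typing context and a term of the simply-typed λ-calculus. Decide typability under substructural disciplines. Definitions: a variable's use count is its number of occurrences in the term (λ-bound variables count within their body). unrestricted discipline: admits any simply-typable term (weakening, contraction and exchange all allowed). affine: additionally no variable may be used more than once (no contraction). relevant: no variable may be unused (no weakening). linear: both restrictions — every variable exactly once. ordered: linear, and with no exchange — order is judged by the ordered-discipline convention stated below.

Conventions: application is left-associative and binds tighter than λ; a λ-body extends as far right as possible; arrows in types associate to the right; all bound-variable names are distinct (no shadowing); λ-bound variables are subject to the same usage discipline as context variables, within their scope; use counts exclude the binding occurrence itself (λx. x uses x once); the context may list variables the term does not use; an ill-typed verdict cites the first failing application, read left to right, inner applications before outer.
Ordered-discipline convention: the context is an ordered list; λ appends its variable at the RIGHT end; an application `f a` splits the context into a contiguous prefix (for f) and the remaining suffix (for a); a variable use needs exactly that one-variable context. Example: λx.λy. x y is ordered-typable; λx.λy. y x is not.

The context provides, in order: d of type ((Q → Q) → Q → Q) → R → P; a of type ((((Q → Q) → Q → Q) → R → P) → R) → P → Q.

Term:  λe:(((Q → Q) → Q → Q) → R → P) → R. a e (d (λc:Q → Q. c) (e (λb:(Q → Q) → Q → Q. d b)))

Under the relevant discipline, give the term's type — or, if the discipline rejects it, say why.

term : ((((Q → Q) → Q → Q) → R → P) → R) → Q
counts: d: 2×, a: 1×, e [bound]: 2×, c [bound]: 1×, b [bound]: 1×
uses in reading order: a, e, d, c, e, d, b
typing: well-typed — term : ((((Q → Q) → Q → Q) → R → P) → R) → Q
across the five disciplines: ordered ✗ · linear ✗ · affine ✗ · relevant ✓ · unrestricted ✓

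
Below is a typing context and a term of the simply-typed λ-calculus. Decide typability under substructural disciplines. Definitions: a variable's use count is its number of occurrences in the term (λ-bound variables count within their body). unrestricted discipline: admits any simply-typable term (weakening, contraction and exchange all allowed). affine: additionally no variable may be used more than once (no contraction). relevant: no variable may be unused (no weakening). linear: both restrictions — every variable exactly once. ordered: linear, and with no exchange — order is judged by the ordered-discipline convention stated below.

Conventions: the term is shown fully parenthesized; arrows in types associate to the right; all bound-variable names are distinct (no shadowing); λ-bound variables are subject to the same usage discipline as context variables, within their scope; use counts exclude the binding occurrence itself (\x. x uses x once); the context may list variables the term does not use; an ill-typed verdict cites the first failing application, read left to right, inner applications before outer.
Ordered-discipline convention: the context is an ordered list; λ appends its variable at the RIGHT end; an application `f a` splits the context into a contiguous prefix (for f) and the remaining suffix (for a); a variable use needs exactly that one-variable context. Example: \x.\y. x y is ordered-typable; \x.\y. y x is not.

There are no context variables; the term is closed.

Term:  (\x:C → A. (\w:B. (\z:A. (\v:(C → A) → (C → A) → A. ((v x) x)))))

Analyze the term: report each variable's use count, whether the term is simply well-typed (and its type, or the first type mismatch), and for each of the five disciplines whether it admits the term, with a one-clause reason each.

counts: x [bound]: 2×, w [bound]: 0×, z [bound]: 0×, v [bound]: 1×
use order (left to right): v, x, x
typing: well-typed at (C → A) → B → A → ((C → A) → (C → A) → A) → A
ordered: ✗, needs contraction — x ×2; unused: w, z — weakening required
linear: ✗, needs contraction — x ×2; unused: w, z — weakening required
affine: ✗, needs contraction — x ×2
relevant: ✗, unused: w, z — weakening required
unrestricted: ✓, typability at (C → A) → B → A → ((C → A) → (C → A) → A) → A is all that's needed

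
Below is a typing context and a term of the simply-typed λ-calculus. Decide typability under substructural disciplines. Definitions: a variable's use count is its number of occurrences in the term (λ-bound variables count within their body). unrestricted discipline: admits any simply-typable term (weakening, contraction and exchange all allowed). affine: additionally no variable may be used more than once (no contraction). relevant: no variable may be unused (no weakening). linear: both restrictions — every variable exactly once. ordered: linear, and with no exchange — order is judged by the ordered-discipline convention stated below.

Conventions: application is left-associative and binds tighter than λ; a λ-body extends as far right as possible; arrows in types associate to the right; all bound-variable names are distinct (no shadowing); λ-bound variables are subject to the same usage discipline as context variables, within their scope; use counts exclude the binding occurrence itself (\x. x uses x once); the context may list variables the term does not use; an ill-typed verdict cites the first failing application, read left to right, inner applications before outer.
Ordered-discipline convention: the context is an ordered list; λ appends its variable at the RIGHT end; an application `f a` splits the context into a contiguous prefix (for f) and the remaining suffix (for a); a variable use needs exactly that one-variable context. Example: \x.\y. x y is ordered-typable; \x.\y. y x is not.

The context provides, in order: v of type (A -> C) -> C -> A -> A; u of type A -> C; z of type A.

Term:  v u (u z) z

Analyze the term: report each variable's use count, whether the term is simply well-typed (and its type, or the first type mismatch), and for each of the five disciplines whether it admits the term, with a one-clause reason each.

usage: v=1; u=2; z=2
order of uses: v, u, u, z, z
typing: well-typed at A
ordered: ✗, u ×2, z ×2 used more than once (contraction)
linear: ✗, u ×2, z ×2 used more than once (contraction)
affine: ✗, u ×2, z ×2 used more than once (contraction)
relevant: ✓, v, u, z: all used, weakening unneeded
unrestricted: ✓, typability at A is all that's needed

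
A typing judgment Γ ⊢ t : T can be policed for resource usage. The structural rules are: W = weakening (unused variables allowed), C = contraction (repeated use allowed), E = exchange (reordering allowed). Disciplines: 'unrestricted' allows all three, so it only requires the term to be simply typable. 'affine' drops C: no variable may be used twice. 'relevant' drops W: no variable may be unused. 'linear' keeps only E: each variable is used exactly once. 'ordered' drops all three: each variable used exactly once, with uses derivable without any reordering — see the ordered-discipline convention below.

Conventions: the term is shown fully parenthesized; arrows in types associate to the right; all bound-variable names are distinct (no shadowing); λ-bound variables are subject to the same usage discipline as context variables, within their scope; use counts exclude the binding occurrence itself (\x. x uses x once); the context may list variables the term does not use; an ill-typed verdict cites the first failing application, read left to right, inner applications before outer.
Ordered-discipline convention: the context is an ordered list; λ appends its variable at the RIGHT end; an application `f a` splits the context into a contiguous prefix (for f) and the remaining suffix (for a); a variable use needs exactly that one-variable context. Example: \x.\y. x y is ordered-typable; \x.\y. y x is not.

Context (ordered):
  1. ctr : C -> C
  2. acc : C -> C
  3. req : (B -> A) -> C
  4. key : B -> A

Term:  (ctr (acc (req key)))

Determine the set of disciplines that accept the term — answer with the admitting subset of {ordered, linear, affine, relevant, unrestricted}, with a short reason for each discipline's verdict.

admitted in: ordered, linear, affine, relevant, unrestricted
variable uses: ctr=1, acc=1, req=1, key=1
left-to-right use order: ctr, acc, req, key
typing: well-typed — term : C
ordered: ✓ — ctr, acc, req, key once each; derivable with no W/C/E
linear: ✓ — each of ctr, acc, req, key used exactly once
affine: ✓ — no duplicate uses among ctr, acc, req, key
relevant: ✓ — at least one use each (ctr, acc, req, key)
unrestricted: ✓ — simply typable at C; W, C, E all held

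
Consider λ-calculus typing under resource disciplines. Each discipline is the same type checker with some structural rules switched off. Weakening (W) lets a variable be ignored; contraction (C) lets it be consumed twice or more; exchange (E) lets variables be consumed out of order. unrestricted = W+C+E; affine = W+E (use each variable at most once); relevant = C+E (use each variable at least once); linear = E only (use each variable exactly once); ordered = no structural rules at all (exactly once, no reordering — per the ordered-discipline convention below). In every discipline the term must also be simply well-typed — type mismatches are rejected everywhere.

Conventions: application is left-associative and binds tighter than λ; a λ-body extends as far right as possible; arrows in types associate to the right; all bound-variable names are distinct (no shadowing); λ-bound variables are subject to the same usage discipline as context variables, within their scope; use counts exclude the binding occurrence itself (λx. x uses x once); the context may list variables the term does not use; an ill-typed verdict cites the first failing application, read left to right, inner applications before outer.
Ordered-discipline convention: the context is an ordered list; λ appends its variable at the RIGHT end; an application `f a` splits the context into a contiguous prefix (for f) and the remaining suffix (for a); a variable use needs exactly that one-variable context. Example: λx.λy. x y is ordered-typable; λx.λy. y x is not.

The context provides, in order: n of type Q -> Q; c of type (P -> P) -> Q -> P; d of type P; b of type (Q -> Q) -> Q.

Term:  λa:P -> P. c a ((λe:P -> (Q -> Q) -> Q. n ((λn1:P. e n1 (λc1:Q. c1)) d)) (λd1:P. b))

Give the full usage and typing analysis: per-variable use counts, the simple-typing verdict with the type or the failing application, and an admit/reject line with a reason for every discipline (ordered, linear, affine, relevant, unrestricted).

counts: n ×1, c ×1, d ×1, b ×1, a [bound] ×1, e [bound] ×1, n1 [bound] ×1, c1 [bound] ×1, d1 [bound] ×0
use order (left to right): c, a, n, e, n1, c1, d, b
typing: ✓ — (P -> P) -> P
ordered: ✗, d1 left unused
linear: ✗, d1 left unused
affine: ✓, n, c, d, b, a, e, n1, c1, d1: no repeats, contraction unneeded
relevant: ✗, d1 left unused
unrestricted: ✓, typability at (P -> P) -> P is all that's needed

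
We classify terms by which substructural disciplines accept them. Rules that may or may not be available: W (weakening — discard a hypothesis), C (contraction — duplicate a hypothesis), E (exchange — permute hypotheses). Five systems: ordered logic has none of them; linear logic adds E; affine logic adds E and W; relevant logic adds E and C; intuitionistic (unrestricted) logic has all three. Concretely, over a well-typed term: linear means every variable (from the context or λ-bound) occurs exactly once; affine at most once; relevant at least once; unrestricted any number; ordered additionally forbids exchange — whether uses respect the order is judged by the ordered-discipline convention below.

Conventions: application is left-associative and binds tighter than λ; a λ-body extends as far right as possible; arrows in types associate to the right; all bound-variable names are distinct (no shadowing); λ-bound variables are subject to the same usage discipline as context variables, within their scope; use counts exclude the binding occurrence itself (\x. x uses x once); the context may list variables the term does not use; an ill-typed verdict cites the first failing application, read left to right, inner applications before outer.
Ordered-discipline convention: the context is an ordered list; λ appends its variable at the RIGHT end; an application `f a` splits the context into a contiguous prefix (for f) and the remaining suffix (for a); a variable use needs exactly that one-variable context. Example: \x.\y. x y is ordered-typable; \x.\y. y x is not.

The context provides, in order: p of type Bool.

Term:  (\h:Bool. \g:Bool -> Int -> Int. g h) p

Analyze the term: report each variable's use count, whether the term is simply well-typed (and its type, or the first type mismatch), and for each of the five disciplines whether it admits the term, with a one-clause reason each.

usage: p: 1; h (bound): 1; g (bound): 1
use order (left to right): g, h, p
typing: well-typed at (Bool -> Int -> Int) -> Int -> Int
ordered: ✗ — use order g, h, p needs exchange
linear: ✓ — p, h, g: one use apiece
affine: ✓ — no duplicate uses among p, h, g
relevant: ✓ — at least one use each (p, h, g)
unrestricted: ✓ — type-checks ((Bool -> Int -> Int) -> Int -> Int) and nothing is barred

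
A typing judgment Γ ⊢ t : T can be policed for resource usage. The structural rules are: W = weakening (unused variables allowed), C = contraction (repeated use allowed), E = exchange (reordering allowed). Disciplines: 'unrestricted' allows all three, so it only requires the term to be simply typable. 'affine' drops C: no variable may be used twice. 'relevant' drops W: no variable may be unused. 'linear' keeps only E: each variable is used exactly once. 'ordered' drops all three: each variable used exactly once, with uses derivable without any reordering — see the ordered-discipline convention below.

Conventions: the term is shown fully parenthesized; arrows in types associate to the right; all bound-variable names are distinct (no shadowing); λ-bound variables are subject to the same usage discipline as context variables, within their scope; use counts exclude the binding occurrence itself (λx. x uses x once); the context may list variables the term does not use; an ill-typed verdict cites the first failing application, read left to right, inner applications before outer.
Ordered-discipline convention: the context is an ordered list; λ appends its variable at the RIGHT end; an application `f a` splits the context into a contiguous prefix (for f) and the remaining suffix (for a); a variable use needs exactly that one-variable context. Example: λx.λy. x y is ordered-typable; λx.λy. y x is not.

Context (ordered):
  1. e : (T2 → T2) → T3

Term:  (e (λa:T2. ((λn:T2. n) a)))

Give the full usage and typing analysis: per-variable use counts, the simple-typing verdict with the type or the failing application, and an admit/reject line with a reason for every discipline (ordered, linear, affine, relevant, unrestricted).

use counts: e: 1×; a (bound): 1×; n (bound): 1×
order of uses: e, n, a
typing: well-typed at T3
ordered: ✓ — e, a, n: once each, no exchange needed
linear: ✓ — each of e, a, n used exactly once
affine: ✓ — no duplicate uses among e, a, n
relevant: ✓ — at least one use each (e, a, n)
unrestricted: ✓ — simply typable at T3; W, C, E all held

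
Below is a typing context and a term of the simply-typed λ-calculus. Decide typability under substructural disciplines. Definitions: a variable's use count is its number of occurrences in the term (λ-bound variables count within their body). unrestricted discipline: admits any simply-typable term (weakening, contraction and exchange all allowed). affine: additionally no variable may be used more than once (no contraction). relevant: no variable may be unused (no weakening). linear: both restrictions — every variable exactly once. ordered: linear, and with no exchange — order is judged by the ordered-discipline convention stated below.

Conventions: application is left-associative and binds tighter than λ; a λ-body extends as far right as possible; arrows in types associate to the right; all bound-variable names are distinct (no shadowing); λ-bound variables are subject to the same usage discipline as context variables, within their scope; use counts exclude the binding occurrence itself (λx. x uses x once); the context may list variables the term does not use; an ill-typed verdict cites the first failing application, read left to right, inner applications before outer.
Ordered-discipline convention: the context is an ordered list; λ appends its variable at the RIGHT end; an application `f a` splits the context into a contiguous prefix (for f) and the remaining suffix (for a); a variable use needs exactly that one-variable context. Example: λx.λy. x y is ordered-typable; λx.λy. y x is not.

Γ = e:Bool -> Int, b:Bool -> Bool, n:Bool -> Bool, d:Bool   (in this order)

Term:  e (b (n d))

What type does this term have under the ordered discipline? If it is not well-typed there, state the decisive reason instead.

term : Int
usage: e=1; b=1; n=1; d=1
use order (left to right): e, b, n, d
typing: well-typed at Int
summary: ordered ✓ | linear ✓ | affine ✓ | relevant ✓ | unrestricted ✓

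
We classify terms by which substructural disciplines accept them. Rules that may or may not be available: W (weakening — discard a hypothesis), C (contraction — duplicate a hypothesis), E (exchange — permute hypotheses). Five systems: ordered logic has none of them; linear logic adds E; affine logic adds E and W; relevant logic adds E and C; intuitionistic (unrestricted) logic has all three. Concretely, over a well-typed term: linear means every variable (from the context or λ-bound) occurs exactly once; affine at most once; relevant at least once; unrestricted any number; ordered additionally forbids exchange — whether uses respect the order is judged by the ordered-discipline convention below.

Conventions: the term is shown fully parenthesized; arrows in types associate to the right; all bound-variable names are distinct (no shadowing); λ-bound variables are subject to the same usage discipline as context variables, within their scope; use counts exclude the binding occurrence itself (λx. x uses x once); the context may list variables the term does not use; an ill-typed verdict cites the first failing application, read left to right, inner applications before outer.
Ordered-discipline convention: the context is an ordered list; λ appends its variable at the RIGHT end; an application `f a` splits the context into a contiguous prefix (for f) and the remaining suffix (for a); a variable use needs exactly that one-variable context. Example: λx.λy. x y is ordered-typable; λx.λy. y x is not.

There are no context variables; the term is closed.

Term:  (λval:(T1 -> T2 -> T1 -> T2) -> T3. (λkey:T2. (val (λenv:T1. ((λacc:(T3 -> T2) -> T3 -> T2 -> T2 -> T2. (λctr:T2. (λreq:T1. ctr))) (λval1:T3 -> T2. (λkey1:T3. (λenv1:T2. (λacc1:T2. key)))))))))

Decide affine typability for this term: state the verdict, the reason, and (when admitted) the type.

yes — none of val, key, env, acc, ctr, req, val1, key1, env1, acc1 used more than once; term : ((T1 -> T2 -> T1 -> T2) -> T3) -> T2 -> T3
counts: val [bound]: 1×, key [bound]: 1×, env [bound]: 0×, acc [bound]: 0×, ctr [bound]: 1×, req [bound]: 0×, val1 [bound]: 0×, key1 [bound]: 0×, env1 [bound]: 0×, acc1 [bound]: 0×
use order (left to right): val, ctr, key
typing: well-typed — term : ((T1 -> T2 -> T1 -> T2) -> T3) -> T2 -> T3
across the five disciplines: ordered ✗, linear ✗, affine ✓, relevant ✗, unrestricted ✓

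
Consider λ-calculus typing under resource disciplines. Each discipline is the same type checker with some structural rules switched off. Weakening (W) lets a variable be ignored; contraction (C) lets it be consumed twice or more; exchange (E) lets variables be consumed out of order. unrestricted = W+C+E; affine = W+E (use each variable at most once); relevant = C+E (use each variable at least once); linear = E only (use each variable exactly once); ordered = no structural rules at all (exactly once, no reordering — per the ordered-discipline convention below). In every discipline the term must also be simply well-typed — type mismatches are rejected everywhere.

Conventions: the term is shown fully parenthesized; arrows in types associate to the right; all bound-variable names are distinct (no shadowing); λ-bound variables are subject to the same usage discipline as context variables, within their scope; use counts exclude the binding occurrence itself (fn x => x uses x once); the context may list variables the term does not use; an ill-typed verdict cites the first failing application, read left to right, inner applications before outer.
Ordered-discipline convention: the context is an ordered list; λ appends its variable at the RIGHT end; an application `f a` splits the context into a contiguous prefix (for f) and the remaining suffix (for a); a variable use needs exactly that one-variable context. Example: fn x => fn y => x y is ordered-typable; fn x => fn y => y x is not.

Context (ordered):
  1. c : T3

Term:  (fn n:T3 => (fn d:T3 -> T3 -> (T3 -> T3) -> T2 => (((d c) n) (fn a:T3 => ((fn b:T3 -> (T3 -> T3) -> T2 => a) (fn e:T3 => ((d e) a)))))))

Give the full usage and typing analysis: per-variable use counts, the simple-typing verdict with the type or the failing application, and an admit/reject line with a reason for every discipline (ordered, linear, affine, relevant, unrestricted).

variable uses: c=1, n [bound]=1, d [bound]=2, a [bound]=2, b [bound]=0, e [bound]=1
use order (left to right): d, c, n, a, d, e, a
typing: well-typed — term : T3 -> (T3 -> T3 -> (T3 -> T3) -> T2) -> T2
ordered ✗ (uses contraction: d ×2, a ×2; unused: b — weakening required)
linear ✗ (uses contraction: d ×2, a ×2; unused: b — weakening required)
affine ✗ (uses contraction: d ×2, a ×2)
relevant ✗ (unused: b — weakening required)
unrestricted ✓ (well-typed at T3 -> (T3 -> T3 -> (T3 -> T3) -> T2) -> T2; no restrictions here)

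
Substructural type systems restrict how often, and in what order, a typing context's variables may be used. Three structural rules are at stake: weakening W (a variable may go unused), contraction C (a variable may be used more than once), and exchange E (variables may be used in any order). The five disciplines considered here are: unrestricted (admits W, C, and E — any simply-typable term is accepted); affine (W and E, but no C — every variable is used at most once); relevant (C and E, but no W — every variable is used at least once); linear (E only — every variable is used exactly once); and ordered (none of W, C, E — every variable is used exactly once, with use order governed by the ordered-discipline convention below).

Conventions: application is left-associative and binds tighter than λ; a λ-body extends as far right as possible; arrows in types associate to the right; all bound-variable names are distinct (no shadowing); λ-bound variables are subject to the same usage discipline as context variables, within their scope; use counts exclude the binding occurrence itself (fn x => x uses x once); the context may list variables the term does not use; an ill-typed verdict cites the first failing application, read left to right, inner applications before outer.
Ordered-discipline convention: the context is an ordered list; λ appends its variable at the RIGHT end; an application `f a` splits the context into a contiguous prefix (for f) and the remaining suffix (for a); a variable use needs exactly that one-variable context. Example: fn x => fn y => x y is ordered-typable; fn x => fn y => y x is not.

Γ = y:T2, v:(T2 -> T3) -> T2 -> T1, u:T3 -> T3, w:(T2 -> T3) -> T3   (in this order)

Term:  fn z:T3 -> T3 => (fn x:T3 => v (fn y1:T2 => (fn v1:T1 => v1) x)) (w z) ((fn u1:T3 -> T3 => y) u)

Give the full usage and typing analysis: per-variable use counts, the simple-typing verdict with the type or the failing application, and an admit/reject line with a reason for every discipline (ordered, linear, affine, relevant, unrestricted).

use counts: y=1, v=1, u=1, w=1, z (bound)=1, x (bound)=1, y1 (bound)=0, v1 (bound)=1, u1 (bound)=0
left-to-right use order: v, v1, x, w, z, y, u
typing: ill-typed: an argument T3 mismatches the expected T1
ordered: ✗ — fails simple typing
linear: ✗ — a type mismatch blocks all five
affine: ✗ — the type mismatch rejects it
relevant: ✗ — not simply typable
unrestricted: ✗ — fails simple typing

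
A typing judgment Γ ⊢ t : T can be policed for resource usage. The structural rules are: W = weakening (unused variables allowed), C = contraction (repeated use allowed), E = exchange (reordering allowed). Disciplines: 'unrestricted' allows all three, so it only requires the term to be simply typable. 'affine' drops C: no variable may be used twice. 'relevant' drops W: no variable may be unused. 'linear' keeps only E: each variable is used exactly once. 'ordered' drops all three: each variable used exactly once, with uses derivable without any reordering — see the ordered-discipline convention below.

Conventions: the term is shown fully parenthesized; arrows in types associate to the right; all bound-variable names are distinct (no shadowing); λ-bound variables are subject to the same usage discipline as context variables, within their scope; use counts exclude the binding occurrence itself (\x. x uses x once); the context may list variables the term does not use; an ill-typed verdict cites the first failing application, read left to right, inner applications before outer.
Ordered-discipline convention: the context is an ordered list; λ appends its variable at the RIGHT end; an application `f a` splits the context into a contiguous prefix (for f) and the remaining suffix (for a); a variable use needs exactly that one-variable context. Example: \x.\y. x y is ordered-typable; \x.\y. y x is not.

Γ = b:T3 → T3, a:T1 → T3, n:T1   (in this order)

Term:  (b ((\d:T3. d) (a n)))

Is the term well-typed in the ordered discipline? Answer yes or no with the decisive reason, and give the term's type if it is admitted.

yes — single-use (b, a, n, d), ordered derivation ok; term : T3
variable uses: b ×1, a ×1, n ×1, d (bound) ×1
use order (left to right): b, d, a, n
typing: the term checks, with type T3
all disciplines: ordered ✓ · linear ✓ · affine ✓ · relevant ✓ · unrestricted ✓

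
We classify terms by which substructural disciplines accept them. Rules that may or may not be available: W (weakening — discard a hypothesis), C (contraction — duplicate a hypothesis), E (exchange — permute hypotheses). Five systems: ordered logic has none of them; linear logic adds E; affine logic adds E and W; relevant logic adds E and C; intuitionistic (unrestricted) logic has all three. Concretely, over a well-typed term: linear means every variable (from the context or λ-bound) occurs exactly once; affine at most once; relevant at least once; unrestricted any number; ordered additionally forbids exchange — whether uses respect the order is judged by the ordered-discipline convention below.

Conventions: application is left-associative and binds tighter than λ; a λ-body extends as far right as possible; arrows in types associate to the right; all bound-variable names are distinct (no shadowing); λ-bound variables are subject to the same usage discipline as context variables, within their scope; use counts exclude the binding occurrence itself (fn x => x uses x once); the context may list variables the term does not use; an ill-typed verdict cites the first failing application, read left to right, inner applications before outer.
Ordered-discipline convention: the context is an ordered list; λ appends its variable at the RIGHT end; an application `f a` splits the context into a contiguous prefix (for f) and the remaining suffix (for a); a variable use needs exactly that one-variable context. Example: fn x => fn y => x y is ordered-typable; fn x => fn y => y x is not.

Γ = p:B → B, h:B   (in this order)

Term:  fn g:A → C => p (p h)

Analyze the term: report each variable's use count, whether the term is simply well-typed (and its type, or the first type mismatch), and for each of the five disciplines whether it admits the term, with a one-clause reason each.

usage: p=2; h=1; g [bound]=0
left-to-right use order: p, p, h
typing: well-typed at (A → C) → B
ordered ✗ (p ×2 used more than once (contraction); unused: g — weakening required)
linear ✗ (p ×2 used more than once (contraction); unused: g — weakening required)
affine ✗ (p ×2 used more than once (contraction))
relevant ✗ (unused: g — weakening required)
unrestricted ✓ (type-checks ((A → C) → B) and nothing is barred)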